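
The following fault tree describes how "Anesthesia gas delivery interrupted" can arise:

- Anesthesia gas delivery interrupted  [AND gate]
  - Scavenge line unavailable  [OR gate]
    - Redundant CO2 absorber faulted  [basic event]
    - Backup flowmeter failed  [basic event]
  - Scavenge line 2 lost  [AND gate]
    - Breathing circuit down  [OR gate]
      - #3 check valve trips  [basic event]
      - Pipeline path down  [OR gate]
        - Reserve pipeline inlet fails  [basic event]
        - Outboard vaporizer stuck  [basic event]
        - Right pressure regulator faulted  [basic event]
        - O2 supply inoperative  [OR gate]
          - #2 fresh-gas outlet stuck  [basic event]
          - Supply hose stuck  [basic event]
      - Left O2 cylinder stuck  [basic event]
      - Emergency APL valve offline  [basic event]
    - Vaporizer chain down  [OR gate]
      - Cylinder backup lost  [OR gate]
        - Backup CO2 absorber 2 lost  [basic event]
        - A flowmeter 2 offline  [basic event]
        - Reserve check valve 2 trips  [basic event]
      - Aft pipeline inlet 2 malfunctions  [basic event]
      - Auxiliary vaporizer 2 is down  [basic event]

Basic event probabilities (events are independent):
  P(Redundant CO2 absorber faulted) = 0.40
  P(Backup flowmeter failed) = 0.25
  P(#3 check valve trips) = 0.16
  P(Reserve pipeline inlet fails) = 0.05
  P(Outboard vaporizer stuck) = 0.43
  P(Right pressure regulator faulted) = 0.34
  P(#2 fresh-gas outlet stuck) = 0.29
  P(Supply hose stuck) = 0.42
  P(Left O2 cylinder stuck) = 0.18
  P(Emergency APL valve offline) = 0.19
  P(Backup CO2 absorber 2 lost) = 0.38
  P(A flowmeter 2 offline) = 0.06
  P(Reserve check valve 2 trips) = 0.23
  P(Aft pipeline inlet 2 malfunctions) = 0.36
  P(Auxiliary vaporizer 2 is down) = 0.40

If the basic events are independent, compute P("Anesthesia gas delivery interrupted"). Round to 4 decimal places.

P(Scavenge line unavailable) [OR] = 1 − (1−0.40) × (1−0.25) = 0.550000
P(O2 supply inoperative) [OR] = 1 − (1−0.29) × (1−0.42) = 0.588200
P(Pipeline path down) [OR] = 1 − (1−0.05) × (1−0.43) × (1−0.34) × (1−0.588200) = 0.852827
P(Breathing circuit down) [OR] = 1 − (1−0.16) × (1−0.852827) × (1−0.18) × (1−0.19) = 0.917888
P(Cylinder backup lost) [OR] = 1 − (1−0.38) × (1−0.06) × (1−0.23) = 0.551244
P(Vaporizer chain down) [OR] = 1 − (1−0.551244) × (1−0.36) × (1−0.40) = 0.827678
P(Scavenge line 2 lost) [AND] = 0.917888 × 0.827678 = 0.759716
P(Anesthesia gas delivery interrupted) [AND] = 0.550000 × 0.759716 = 0.417844
Rounded to 4 decimal places: P(Anesthesia gas delivery interrupted) ≈ 0.4178.

0.4178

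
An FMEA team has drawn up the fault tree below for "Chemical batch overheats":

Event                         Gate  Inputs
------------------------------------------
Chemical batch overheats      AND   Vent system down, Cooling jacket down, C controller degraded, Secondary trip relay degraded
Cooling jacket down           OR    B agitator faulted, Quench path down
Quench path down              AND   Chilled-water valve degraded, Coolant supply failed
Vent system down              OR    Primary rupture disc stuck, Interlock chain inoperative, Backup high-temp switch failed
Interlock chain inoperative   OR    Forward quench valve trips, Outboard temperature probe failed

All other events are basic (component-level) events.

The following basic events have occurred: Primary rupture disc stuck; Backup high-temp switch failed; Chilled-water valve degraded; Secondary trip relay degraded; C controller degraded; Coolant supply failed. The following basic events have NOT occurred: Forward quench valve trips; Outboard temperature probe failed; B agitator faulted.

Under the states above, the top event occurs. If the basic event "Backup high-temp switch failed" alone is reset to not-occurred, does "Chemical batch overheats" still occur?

Counterfactual: set "Backup high-temp switch failed" to not occurred.
Interlock chain inoperative [OR]: Forward quench valve trips=not, Outboard temperature probe failed=not → no input occurs → does not occur.
Vent system down [OR]: Primary rupture disc stuck=occurs, Interlock chain inoperative=not, Backup high-temp switch failed=not → at least one input occurs → occurs.
Quench path down [AND]: Chilled-water valve degraded=occurs, Coolant supply failed=occurs → all inputs occur → occurs.
Cooling jacket down [OR]: B agitator faulted=not, Quench path down=occurs → at least one input occurs → occurs.
Chemical batch overheats [AND]: Vent system down=occurs, Cooling jacket down=occurs, C controller degraded=occurs, Secondary trip relay degraded=occurs → all inputs occur → occurs.

Yes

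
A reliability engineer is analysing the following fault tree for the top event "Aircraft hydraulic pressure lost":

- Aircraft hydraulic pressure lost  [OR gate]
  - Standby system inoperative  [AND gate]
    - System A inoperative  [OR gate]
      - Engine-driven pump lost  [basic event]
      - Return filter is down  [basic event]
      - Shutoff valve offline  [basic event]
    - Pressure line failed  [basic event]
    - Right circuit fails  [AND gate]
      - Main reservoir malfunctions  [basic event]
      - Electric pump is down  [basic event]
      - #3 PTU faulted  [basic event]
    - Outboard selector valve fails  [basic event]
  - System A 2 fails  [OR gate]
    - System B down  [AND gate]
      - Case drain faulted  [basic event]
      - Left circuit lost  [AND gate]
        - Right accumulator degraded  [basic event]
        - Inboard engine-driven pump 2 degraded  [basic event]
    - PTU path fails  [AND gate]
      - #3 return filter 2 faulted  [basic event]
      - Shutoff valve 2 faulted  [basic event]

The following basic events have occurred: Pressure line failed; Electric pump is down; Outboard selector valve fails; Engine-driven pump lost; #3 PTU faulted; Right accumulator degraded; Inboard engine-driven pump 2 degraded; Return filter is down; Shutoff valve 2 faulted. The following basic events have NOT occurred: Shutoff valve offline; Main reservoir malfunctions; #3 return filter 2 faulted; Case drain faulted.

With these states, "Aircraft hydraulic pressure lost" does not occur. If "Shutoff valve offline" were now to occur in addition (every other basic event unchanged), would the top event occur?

No

Counterfactual: set "Shutoff valve offline" to occurred.
System A inoperative [OR]: Engine-driven pump lost=occurs, Return filter is down=occurs, Shutoff valve offline=occurs → at least one input occurs → occurs.
Right circuit fails [AND]: Main reservoir malfunctions=not, Electric pump is down=occurs, #3 PTU faulted=occurs → not all inputs occur → does not occur.
Standby system inoperative [AND]: System A inoperative=occurs, Pressure line failed=occurs, Right circuit fails=not, Outboard selector valve fails=occurs → not all inputs occur → does not occur.
Left circuit lost [AND]: Right accumulator degraded=occurs, Inboard engine-driven pump 2 degraded=occurs → all inputs occur → occurs.
System B down [AND]: Case drain faulted=not, Left circuit lost=occurs → not all inputs occur → does not occur.
PTU path fails [AND]: #3 return filter 2 faulted=not, Shutoff valve 2 faulted=occurs → not all inputs occur → does not occur.
System A 2 fails [OR]: System B down=not, PTU path fails=not → no input occurs → does not occur.
Aircraft hydraulic pressure lost [OR]: Standby system inoperative=not, System A 2 fails=not → no input occurs → does not occur.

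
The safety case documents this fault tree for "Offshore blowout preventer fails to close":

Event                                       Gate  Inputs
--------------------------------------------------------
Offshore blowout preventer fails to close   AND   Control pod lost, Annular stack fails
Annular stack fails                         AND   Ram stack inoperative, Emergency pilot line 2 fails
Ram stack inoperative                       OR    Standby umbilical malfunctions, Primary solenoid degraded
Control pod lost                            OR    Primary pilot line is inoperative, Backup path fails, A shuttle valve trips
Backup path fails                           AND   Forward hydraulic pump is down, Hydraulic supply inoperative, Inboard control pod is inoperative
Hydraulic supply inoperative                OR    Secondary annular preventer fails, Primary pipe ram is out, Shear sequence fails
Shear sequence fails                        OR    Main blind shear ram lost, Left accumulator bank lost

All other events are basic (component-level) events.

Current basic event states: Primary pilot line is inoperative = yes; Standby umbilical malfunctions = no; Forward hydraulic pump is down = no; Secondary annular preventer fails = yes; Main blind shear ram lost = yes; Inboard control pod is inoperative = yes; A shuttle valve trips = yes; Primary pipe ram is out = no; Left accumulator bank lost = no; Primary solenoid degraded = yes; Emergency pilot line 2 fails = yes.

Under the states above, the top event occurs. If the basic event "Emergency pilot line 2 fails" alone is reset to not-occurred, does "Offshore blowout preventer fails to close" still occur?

Counterfactual: set "Emergency pilot line 2 fails" to not occurred.
Shear sequence fails [OR]: Main blind shear ram lost=occurs, Left accumulator bank lost=not → at least one input occurs → occurs.
Hydraulic supply inoperative [OR]: Secondary annular preventer fails=occurs, Primary pipe ram is out=not, Shear sequence fails=occurs → at least one input occurs → occurs.
Backup path fails [AND]: Forward hydraulic pump is down=not, Hydraulic supply inoperative=occurs, Inboard control pod is inoperative=occurs → not all inputs occur → does not occur.
Control pod lost [OR]: Primary pilot line is inoperative=occurs, Backup path fails=not, A shuttle valve trips=occurs → at least one input occurs → occurs.
Ram stack inoperative [OR]: Standby umbilical malfunctions=not, Primary solenoid degraded=occurs → at least one input occurs → occurs.
Annular stack fails [AND]: Ram stack inoperative=occurs, Emergency pilot line 2 fails=not → not all inputs occur → does not occur.
Offshore blowout preventer fails to close [AND]: Control pod lost=occurs, Annular stack fails=not → not all inputs occur → does not occur.

No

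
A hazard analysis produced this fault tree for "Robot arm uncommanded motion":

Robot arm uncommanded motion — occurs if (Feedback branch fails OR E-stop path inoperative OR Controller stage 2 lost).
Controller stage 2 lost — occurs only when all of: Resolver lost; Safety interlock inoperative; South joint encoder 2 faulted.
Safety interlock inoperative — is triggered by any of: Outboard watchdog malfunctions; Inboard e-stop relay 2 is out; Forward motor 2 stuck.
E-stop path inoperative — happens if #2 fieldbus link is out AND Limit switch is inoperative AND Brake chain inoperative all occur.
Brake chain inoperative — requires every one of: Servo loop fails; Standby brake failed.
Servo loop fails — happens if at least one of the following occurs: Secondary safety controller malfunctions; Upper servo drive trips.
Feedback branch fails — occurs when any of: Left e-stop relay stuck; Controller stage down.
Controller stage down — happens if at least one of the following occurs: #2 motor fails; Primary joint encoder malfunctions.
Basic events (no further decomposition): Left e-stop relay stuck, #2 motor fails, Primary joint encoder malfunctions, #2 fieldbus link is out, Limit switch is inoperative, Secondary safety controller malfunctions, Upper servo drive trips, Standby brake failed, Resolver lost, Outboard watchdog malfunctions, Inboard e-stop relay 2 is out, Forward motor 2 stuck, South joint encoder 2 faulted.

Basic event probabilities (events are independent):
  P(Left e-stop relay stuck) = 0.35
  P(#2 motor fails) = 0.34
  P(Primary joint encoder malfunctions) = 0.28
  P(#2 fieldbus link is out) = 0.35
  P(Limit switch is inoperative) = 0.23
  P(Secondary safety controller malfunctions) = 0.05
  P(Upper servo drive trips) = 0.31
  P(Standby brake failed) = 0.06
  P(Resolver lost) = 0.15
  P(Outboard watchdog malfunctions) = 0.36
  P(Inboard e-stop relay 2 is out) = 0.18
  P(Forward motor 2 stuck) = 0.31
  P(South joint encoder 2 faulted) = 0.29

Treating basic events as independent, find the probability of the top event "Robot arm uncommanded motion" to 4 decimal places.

0.7002

P(Controller stage down) [OR] = 1 − (1−0.34) × (1−0.28) = 0.524800
P(Feedback branch fails) [OR] = 1 − (1−0.35) × (1−0.524800) = 0.691120
P(Servo loop fails) [OR] = 1 − (1−0.05) × (1−0.31) = 0.344500
P(Brake chain inoperative) [AND] = 0.344500 × 0.06 = 0.020670
P(E-stop path inoperative) [AND] = 0.35 × 0.23 × 0.020670 = 0.001664
P(Safety interlock inoperative) [OR] = 1 − (1−0.36) × (1−0.18) × (1−0.31) = 0.637888
P(Controller stage 2 lost) [AND] = 0.15 × 0.637888 × 0.29 = 0.027748
P(Robot arm uncommanded motion) [OR] = 1 − (1−0.691120) × (1−0.001664) × (1−0.027748) = 0.700191
Rounded to 4 decimal places: P(Robot arm uncommanded motion) ≈ 0.7002.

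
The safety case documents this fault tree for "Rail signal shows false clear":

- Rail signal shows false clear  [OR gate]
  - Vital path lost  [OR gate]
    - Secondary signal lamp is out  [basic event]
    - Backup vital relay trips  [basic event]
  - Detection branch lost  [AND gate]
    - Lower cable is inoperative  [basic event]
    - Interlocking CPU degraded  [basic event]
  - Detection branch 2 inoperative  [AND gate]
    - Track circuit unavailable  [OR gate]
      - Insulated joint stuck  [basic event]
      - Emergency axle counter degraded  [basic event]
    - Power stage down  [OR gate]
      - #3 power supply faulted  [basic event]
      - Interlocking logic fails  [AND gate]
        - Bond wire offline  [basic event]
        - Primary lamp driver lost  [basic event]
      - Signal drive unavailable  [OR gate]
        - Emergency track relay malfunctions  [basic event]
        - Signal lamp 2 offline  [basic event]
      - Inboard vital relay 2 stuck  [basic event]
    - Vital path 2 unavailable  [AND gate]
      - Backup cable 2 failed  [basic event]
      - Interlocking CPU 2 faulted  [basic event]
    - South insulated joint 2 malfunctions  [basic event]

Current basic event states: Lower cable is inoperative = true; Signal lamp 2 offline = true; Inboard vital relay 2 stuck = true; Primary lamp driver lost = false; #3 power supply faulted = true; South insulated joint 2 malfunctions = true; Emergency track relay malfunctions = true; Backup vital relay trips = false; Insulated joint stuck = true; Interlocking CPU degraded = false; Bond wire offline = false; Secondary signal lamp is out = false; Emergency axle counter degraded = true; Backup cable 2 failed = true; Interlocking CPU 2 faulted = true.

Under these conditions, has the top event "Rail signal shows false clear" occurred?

Vital path lost [OR]: Secondary signal lamp is out=not, Backup vital relay trips=not → no input occurs → does not occur.
Detection branch lost [AND]: Lower cable is inoperative=occurs, Interlocking CPU degraded=not → not all inputs occur → does not occur.
Track circuit unavailable [OR]: Insulated joint stuck=occurs, Emergency axle counter degraded=occurs → at least one input occurs → occurs.
Interlocking logic fails [AND]: Bond wire offline=not, Primary lamp driver lost=not → not all inputs occur → does not occur.
Signal drive unavailable [OR]: Emergency track relay malfunctions=occurs, Signal lamp 2 offline=occurs → at least one input occurs → occurs.
Power stage down [OR]: #3 power supply faulted=occurs, Interlocking logic fails=not, Signal drive unavailable=occurs, Inboard vital relay 2 stuck=occurs → at least one input occurs → occurs.
Vital path 2 unavailable [AND]: Backup cable 2 failed=occurs, Interlocking CPU 2 faulted=occurs → all inputs occur → occurs.
Detection branch 2 inoperative [AND]: Track circuit unavailable=occurs, Power stage down=occurs, Vital path 2 unavailable=occurs, South insulated joint 2 malfunctions=occurs → all inputs occur → occurs.
Rail signal shows false clear [OR]: Vital path lost=not, Detection branch lost=not, Detection branch 2 inoperative=occurs → at least one input occurs → occurs.

Yes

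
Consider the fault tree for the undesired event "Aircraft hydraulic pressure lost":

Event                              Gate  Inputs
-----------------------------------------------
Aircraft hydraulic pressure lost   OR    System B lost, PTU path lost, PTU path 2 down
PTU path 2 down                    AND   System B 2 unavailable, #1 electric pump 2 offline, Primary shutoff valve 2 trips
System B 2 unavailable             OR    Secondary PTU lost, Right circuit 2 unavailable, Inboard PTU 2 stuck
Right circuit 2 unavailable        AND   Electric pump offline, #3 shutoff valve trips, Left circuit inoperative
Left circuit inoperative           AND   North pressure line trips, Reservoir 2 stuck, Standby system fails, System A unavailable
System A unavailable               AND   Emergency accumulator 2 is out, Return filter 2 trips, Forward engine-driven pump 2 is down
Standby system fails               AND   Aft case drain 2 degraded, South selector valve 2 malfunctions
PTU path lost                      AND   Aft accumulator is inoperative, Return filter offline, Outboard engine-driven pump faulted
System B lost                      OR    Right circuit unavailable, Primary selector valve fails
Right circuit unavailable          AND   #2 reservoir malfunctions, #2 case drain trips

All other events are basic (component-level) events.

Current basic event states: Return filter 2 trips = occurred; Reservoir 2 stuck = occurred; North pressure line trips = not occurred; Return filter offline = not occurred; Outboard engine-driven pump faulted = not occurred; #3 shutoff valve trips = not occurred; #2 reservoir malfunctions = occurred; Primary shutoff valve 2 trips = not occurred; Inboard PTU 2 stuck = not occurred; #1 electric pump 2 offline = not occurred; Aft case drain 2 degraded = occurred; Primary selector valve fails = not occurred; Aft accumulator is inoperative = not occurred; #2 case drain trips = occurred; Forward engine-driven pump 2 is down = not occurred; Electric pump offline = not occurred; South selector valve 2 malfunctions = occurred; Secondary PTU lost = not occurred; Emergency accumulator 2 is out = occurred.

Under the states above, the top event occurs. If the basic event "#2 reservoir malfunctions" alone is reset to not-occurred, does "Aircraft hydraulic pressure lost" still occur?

Counterfactual: set "#2 reservoir malfunctions" to not occurred.
Right circuit unavailable [AND]: #2 reservoir malfunctions=not, #2 case drain trips=occurs → not all inputs occur → does not occur.
System B lost [OR]: Right circuit unavailable=not, Primary selector valve fails=not → no input occurs → does not occur.
PTU path lost [AND]: Aft accumulator is inoperative=not, Return filter offline=not, Outboard engine-driven pump faulted=not → not all inputs occur → does not occur.
Standby system fails [AND]: Aft case drain 2 degraded=occurs, South selector valve 2 malfunctions=occurs → all inputs occur → occurs.
System A unavailable [AND]: Emergency accumulator 2 is out=occurs, Return filter 2 trips=occurs, Forward engine-driven pump 2 is down=not → not all inputs occur → does not occur.
Left circuit inoperative [AND]: North pressure line trips=not, Reservoir 2 stuck=occurs, Standby system fails=occurs, System A unavailable=not → not all inputs occur → does not occur.
Right circuit 2 unavailable [AND]: Electric pump offline=not, #3 shutoff valve trips=not, Left circuit inoperative=not → not all inputs occur → does not occur.
System B 2 unavailable [OR]: Secondary PTU lost=not, Right circuit 2 unavailable=not, Inboard PTU 2 stuck=not → no input occurs → does not occur.
PTU path 2 down [AND]: System B 2 unavailable=not, #1 electric pump 2 offline=not, Primary shutoff valve 2 trips=not → not all inputs occur → does not occur.
Aircraft hydraulic pressure lost [OR]: System B lost=not, PTU path lost=not, PTU path 2 down=not → no input occurs → does not occur.

No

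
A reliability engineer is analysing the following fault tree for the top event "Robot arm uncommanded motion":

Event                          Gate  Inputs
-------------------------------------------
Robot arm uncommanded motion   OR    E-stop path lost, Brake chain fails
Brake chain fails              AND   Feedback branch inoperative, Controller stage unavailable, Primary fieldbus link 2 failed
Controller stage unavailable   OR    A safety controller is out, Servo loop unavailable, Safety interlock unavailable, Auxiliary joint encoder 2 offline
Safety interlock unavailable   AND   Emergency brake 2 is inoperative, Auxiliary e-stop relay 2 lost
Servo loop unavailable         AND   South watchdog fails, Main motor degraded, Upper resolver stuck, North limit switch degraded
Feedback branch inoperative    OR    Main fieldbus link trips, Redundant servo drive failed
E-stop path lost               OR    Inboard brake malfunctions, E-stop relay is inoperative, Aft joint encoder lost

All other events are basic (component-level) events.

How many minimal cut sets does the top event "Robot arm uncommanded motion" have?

11

E-stop path lost [OR]: union of children's cut sets → 3 cut set(s).
Feedback branch inoperative [OR]: union of children's cut sets → 2 cut set(s).
Servo loop unavailable [AND]: one cut set from each child combined → 1 × 1 × 1 × 1 = 1 cut set(s).
Safety interlock unavailable [AND]: one cut set from each child combined → 1 × 1 = 1 cut set(s).
Controller stage unavailable [OR]: union of children's cut sets → 4 cut set(s).
Brake chain fails [AND]: one cut set from each child combined → 2 × 4 × 1 = 8 cut set(s).
Robot arm uncommanded motion [OR]: union of children's cut sets → 11 cut set(s).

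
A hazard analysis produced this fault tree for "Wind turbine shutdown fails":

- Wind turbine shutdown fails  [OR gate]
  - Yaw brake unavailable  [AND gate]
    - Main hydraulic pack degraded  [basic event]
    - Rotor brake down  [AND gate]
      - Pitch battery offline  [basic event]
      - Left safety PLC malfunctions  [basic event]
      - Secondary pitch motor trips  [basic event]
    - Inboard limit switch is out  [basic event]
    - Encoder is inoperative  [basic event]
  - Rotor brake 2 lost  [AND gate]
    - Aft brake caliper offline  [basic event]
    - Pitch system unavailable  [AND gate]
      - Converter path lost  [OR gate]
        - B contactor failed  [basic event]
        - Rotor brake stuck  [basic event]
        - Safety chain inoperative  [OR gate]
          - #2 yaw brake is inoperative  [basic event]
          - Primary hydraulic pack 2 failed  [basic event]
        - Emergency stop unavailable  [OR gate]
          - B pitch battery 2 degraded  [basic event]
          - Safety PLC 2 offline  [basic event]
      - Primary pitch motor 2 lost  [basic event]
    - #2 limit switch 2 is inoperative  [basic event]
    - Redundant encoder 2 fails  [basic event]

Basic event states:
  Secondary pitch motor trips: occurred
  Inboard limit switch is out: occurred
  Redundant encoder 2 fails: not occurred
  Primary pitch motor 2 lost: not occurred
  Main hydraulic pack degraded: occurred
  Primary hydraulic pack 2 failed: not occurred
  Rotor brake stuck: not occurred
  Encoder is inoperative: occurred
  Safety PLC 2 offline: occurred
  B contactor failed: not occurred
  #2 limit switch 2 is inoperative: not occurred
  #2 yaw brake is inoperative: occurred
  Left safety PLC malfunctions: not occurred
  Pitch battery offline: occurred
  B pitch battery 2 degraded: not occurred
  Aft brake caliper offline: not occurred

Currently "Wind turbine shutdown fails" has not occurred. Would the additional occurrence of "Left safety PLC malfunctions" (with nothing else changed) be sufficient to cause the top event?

Yes

Counterfactual: set "Left safety PLC malfunctions" to occurred.
Rotor brake down [AND]: Pitch battery offline=occurs, Left safety PLC malfunctions=occurs, Secondary pitch motor trips=occurs → all inputs occur → occurs.
Yaw brake unavailable [AND]: Main hydraulic pack degraded=occurs, Rotor brake down=occurs, Inboard limit switch is out=occurs, Encoder is inoperative=occurs → all inputs occur → occurs.
Safety chain inoperative [OR]: #2 yaw brake is inoperative=occurs, Primary hydraulic pack 2 failed=not → at least one input occurs → occurs.
Emergency stop unavailable [OR]: B pitch battery 2 degraded=not, Safety PLC 2 offline=occurs → at least one input occurs → occurs.
Converter path lost [OR]: B contactor failed=not, Rotor brake stuck=not, Safety chain inoperative=occurs, Emergency stop unavailable=occurs → at least one input occurs → occurs.
Pitch system unavailable [AND]: Converter path lost=occurs, Primary pitch motor 2 lost=not → not all inputs occur → does not occur.
Rotor brake 2 lost [AND]: Aft brake caliper offline=not, Pitch system unavailable=not, #2 limit switch 2 is inoperative=not, Redundant encoder 2 fails=not → not all inputs occur → does not occur.
Wind turbine shutdown fails [OR]: Yaw brake unavailable=occurs, Rotor brake 2 lost=not → at least one input occurs → occurs.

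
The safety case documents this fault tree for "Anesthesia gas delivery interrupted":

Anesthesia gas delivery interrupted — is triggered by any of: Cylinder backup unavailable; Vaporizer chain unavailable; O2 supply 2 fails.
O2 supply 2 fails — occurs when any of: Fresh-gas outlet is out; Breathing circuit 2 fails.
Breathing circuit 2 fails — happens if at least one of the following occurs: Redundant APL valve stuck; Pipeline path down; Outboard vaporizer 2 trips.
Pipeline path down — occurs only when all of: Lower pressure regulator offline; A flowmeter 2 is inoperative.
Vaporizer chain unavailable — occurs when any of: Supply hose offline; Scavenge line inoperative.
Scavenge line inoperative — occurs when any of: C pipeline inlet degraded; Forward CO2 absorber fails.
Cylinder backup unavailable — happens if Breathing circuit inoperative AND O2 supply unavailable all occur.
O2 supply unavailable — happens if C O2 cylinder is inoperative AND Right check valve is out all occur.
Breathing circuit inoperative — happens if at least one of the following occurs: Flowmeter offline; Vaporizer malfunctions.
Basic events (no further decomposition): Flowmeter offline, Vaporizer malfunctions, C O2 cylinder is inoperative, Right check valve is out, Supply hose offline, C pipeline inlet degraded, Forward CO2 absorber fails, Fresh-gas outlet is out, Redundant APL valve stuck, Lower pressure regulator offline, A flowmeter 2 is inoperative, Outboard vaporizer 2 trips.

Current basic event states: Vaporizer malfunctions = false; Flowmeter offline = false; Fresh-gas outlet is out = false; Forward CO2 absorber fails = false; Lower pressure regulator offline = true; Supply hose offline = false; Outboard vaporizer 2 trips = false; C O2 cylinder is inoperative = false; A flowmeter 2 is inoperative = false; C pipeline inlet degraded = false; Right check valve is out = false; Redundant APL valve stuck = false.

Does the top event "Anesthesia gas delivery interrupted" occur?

No

Breathing circuit inoperative [OR]: Flowmeter offline=not, Vaporizer malfunctions=not → no input occurs → does not occur.
O2 supply unavailable [AND]: C O2 cylinder is inoperative=not, Right check valve is out=not → not all inputs occur → does not occur.
Cylinder backup unavailable [AND]: Breathing circuit inoperative=not, O2 supply unavailable=not → not all inputs occur → does not occur.
Scavenge line inoperative [OR]: C pipeline inlet degraded=not, Forward CO2 absorber fails=not → no input occurs → does not occur.
Vaporizer chain unavailable [OR]: Supply hose offline=not, Scavenge line inoperative=not → no input occurs → does not occur.
Pipeline path down [AND]: Lower pressure regulator offline=occurs, A flowmeter 2 is inoperative=not → not all inputs occur → does not occur.
Breathing circuit 2 fails [OR]: Redundant APL valve stuck=not, Pipeline path down=not, Outboard vaporizer 2 trips=not → no input occurs → does not occur.
O2 supply 2 fails [OR]: Fresh-gas outlet is out=not, Breathing circuit 2 fails=not → no input occurs → does not occur.
Anesthesia gas delivery interrupted [OR]: Cylinder backup unavailable=not, Vaporizer chain unavailable=not, O2 supply 2 fails=not → no input occurs → does not occur.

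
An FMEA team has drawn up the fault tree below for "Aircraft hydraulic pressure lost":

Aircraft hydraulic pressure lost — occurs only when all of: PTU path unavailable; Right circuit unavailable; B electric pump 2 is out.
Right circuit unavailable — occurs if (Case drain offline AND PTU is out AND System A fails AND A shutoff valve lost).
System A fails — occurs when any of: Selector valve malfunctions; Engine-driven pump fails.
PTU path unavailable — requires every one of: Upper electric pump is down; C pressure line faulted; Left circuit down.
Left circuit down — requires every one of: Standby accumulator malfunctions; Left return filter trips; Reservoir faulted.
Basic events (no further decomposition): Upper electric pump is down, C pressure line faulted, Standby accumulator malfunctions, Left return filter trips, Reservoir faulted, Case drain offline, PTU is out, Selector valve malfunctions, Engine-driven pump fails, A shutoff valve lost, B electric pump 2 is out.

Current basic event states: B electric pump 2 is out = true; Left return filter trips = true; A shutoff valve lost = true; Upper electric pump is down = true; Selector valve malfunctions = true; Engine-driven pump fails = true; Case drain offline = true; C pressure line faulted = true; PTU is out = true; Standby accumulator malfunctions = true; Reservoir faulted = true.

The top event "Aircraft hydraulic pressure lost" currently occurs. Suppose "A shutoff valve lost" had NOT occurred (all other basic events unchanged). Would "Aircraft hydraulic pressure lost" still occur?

Counterfactual: set "A shutoff valve lost" to not occurred.
Left circuit down [AND]: Standby accumulator malfunctions=occurs, Left return filter trips=occurs, Reservoir faulted=occurs → all inputs occur → occurs.
PTU path unavailable [AND]: Upper electric pump is down=occurs, C pressure line faulted=occurs, Left circuit down=occurs → all inputs occur → occurs.
System A fails [OR]: Selector valve malfunctions=occurs, Engine-driven pump fails=occurs → at least one input occurs → occurs.
Right circuit unavailable [AND]: Case drain offline=occurs, PTU is out=occurs, System A fails=occurs, A shutoff valve lost=not → not all inputs occur → does not occur.
Aircraft hydraulic pressure lost [AND]: PTU path unavailable=occurs, Right circuit unavailable=not, B electric pump 2 is out=occurs → not all inputs occur → does not occur.

No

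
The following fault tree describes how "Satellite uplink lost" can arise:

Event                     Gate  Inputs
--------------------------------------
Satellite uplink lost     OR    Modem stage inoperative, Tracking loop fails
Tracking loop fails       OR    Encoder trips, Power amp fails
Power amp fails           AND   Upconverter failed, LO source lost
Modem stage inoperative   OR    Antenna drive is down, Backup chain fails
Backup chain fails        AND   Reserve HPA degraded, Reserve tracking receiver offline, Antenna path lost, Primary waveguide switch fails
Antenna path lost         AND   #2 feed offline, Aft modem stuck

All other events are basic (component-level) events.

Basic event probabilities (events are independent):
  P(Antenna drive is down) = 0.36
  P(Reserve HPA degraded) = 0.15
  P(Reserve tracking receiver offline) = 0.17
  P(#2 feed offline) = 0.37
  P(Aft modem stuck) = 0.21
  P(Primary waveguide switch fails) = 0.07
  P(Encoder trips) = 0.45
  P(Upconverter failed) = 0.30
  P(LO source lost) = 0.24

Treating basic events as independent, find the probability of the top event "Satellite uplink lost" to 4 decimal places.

0.6734

P(Antenna path lost) [AND] = 0.37 × 0.21 = 0.077700
P(Backup chain fails) [AND] = 0.15 × 0.17 × 0.077700 × 0.07 = 0.000139
P(Modem stage inoperative) [OR] = 1 − (1−0.36) × (1−0.000139) = 0.360089
P(Power amp fails) [AND] = 0.30 × 0.24 = 0.072000
P(Tracking loop fails) [OR] = 1 − (1−0.45) × (1−0.072000) = 0.489600
P(Satellite uplink lost) [OR] = 1 − (1−0.360089) × (1−0.489600) = 0.673389
Rounded to 4 decimal places: P(Satellite uplink lost) ≈ 0.6734.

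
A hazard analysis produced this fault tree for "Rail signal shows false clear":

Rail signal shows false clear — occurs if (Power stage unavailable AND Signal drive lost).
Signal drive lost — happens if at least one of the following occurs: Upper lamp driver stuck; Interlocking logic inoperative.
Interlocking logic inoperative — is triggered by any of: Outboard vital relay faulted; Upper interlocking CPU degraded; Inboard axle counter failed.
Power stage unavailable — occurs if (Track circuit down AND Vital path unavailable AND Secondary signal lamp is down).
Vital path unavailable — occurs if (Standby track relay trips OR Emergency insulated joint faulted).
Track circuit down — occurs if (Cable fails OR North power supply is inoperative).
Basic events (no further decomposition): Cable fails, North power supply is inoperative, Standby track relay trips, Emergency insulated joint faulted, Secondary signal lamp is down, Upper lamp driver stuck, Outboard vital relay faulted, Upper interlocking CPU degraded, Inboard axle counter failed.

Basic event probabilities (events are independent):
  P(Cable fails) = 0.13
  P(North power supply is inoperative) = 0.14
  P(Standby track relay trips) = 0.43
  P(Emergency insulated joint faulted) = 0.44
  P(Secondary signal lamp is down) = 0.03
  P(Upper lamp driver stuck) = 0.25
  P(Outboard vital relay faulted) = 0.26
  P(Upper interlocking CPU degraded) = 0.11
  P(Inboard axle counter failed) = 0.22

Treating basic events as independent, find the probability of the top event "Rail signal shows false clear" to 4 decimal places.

P(Track circuit down) [OR] = 1 − (1−0.13) × (1−0.14) = 0.251800
P(Vital path unavailable) [OR] = 1 − (1−0.43) × (1−0.44) = 0.680800
P(Power stage unavailable) [AND] = 0.251800 × 0.680800 × 0.03 = 0.005143
P(Interlocking logic inoperative) [OR] = 1 − (1−0.26) × (1−0.11) × (1−0.22) = 0.486292
P(Signal drive lost) [OR] = 1 − (1−0.25) × (1−0.486292) = 0.614719
P(Rail signal shows false clear) [AND] = 0.005143 × 0.614719 = 0.003161
Rounded to 4 decimal places: P(Rail signal shows false clear) ≈ 0.0032.

0.0032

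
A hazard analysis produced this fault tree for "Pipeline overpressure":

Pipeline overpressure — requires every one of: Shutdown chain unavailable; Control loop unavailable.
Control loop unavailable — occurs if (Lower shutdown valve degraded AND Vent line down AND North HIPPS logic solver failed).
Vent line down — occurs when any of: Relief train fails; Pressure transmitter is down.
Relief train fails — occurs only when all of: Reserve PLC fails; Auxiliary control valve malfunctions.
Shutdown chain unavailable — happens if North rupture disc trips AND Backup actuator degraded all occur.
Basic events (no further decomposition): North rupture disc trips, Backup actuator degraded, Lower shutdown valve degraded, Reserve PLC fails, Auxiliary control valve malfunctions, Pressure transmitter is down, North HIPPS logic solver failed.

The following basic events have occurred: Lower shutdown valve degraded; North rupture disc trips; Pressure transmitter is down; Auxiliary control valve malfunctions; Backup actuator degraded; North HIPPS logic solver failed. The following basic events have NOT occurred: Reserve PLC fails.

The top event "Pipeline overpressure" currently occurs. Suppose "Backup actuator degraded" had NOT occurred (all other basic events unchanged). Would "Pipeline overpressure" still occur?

No

Counterfactual: set "Backup actuator degraded" to not occurred.
Shutdown chain unavailable [AND]: North rupture disc trips=occurs, Backup actuator degraded=not → not all inputs occur → does not occur.
Relief train fails [AND]: Reserve PLC fails=not, Auxiliary control valve malfunctions=occurs → not all inputs occur → does not occur.
Vent line down [OR]: Relief train fails=not, Pressure transmitter is down=occurs → at least one input occurs → occurs.
Control loop unavailable [AND]: Lower shutdown valve degraded=occurs, Vent line down=occurs, North HIPPS logic solver failed=occurs → all inputs occur → occurs.
Pipeline overpressure [AND]: Shutdown chain unavailable=not, Control loop unavailable=occurs → not all inputs occur → does not occur.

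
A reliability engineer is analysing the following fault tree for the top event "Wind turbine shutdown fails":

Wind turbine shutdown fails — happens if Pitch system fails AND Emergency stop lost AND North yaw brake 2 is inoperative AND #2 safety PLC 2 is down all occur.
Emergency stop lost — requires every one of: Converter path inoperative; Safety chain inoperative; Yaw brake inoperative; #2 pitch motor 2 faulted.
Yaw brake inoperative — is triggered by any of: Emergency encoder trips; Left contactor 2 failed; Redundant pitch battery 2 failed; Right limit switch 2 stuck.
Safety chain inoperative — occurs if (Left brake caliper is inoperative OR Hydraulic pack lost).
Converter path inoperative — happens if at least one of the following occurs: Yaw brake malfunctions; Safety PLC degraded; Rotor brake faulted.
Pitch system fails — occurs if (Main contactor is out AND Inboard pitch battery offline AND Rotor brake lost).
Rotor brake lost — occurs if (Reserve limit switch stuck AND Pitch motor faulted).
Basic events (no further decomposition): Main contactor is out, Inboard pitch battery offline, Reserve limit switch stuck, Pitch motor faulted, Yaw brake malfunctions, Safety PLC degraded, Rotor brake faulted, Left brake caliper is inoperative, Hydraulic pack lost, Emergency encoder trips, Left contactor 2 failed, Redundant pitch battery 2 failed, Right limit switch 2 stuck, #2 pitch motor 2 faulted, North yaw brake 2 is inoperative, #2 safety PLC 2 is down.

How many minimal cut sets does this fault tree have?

Rotor brake lost [AND]: one cut set from each child combined → 1 × 1 = 1 cut set(s).
Pitch system fails [AND]: one cut set from each child combined → 1 × 1 × 1 = 1 cut set(s).
Converter path inoperative [OR]: union of children's cut sets → 3 cut set(s).
Safety chain inoperative [OR]: union of children's cut sets → 2 cut set(s).
Yaw brake inoperative [OR]: union of children's cut sets → 4 cut set(s).
Emergency stop lost [AND]: one cut set from each child combined → 3 × 2 × 4 × 1 = 24 cut set(s).
Wind turbine shutdown fails [AND]: one cut set from each child combined → 1 × 24 × 1 × 1 = 24 cut set(s).

24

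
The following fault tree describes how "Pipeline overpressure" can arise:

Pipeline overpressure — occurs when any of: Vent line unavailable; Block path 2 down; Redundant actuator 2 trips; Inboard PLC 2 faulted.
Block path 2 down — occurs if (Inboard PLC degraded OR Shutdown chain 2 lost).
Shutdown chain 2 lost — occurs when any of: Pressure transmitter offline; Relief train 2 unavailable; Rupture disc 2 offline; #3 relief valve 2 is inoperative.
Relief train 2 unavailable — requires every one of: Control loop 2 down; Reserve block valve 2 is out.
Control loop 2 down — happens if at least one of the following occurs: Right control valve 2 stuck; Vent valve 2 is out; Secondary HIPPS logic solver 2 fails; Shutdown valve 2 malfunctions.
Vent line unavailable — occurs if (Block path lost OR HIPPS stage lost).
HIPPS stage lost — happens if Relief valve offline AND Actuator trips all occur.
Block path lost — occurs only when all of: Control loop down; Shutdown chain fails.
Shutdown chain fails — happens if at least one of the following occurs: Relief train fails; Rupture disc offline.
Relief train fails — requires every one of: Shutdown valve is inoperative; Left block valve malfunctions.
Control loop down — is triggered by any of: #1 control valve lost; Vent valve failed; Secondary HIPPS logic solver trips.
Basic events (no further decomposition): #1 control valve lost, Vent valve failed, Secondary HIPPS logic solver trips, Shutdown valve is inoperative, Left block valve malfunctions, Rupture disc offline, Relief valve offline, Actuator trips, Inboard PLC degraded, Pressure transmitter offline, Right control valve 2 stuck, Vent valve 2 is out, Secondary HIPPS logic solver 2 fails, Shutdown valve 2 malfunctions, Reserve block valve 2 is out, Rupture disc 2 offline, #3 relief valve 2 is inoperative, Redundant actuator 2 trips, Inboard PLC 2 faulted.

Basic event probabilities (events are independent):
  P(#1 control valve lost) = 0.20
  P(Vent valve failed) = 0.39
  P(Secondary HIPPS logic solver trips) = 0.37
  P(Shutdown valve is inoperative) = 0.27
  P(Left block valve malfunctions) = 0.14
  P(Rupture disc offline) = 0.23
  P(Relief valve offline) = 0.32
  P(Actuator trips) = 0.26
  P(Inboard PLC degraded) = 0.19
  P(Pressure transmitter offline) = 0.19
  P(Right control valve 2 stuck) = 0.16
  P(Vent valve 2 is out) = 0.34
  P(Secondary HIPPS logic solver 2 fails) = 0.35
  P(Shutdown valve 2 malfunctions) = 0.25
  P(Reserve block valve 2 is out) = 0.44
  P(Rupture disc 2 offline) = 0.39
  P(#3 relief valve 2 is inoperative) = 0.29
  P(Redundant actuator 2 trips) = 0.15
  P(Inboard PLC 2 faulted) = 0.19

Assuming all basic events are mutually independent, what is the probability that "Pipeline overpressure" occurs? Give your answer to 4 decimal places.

P(Control loop down) [OR] = 1 − (1−0.20) × (1−0.39) × (1−0.37) = 0.692560
P(Relief train fails) [AND] = 0.27 × 0.14 = 0.037800
P(Shutdown chain fails) [OR] = 1 − (1−0.037800) × (1−0.23) = 0.259106
P(Block path lost) [AND] = 0.692560 × 0.259106 = 0.179446
P(HIPPS stage lost) [AND] = 0.32 × 0.26 = 0.083200
P(Vent line unavailable) [OR] = 1 − (1−0.179446) × (1−0.083200) = 0.247716
P(Control loop 2 down) [OR] = 1 − (1−0.16) × (1−0.34) × (1−0.35) × (1−0.25) = 0.729730
P(Relief train 2 unavailable) [AND] = 0.729730 × 0.44 = 0.321081
P(Shutdown chain 2 lost) [OR] = 1 − (1−0.19) × (1−0.321081) × (1−0.39) × (1−0.29) = 0.761828
P(Block path 2 down) [OR] = 1 − (1−0.19) × (1−0.761828) = 0.807081
P(Pipeline overpressure) [OR] = 1 − (1−0.247716) × (1−0.807081) × (1−0.15) × (1−0.19) = 0.900078
Rounded to 4 decimal places: P(Pipeline overpressure) ≈ 0.9001.

0.9001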